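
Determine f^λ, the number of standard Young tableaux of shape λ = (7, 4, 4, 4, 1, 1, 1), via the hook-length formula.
# SYT of shape (7, 4, 4, 4, 1, 1, 1) = 1094324000

Hook-length formula: f^λ = n! / Π hook(c), product over all cells c of the Young diagram. For λ = (7, 4, 4, 4, 1, 1, 1), n = 22 boxes. Hook lengths by row (left-to-right, top-to-bottom): [13, 9, 8, 7, 3, 2, 1]; [9, 5, 4, 3]; [8, 4, 3, 2]; [7, 3, 2, 1]; [3]; [2]; [1]. Product of hooks = 1027118776320. So f^λ = 22! / 1027118776320 = 1124000727777607680000 / 1027118776320 = 1094324000.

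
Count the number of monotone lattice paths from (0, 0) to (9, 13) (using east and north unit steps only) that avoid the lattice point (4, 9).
Number of paths = 407330

Total paths from (0, 0) to (9, 13): C(22, 9) = 497420. Paths through (4, 9): (paths (0, 0) → (4, 9)) × (paths (4, 9) → (9, 13)) = C(13, 4) · C(9, 5) = 715 · 126 = 90090. Avoidance count = 497420 − 90090 = 407330.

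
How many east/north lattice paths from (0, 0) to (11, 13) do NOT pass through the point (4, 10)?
Number of paths = 2376024

Total paths from (0, 0) to (11, 13): C(24, 11) = 2496144. Paths through (4, 10): (paths (0, 0) → (4, 10)) × (paths (4, 10) → (11, 13)) = C(14, 4) · C(10, 7) = 1001 · 120 = 120120. Avoidance count = 2496144 − 120120 = 2376024.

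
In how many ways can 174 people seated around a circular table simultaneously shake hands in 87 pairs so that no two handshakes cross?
C_87 = 16435314834665426797069144960762886143367590394940

These noncrossing handshakes are counted by the Catalan number C_n = (1/(n + 1)) · C(2n, n). For n = 87: C_87 = (1/88) · C(174, 87) = 1446307705450557558142084756547133980616347954754720/88 = 16435314834665426797069144960762886143367590394940.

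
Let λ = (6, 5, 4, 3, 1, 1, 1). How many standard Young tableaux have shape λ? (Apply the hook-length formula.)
# SYT of shape (6, 5, 4, 3, 1, 1, 1) = 814773960

Hook-length formula: f^λ = n! / Π hook(c), product over all cells c of the Young diagram. For λ = (6, 5, 4, 3, 1, 1, 1), n = 21 boxes. Hook lengths by row (left-to-right, top-to-bottom): [12, 8, 7, 5, 3, 1]; [10, 6, 5, 3, 1]; [8, 4, 3, 1]; [6, 2, 1]; [3]; [2]; [1]. Product of hooks = 62705664000. So f^λ = 21! / 62705664000 = 51090942171709440000 / 62705664000 = 814773960.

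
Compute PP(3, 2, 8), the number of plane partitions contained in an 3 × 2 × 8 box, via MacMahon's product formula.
PP(3, 2, 8) = 9075

Evaluate the triple product over i = 1..3, j = 1..2, k = 1..8. The factors are (2/1) · (3/2) · (4/3) · (5/4) · (6/5) · (7/6) · (8/7) · (9/8) · … (48 factors total). The numerators and denominators telescope so the product is an integer; carrying out the multiplication exactly gives PP(3, 2, 8) = 9075.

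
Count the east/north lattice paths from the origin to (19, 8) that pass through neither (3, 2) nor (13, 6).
Number of paths = 994529

Inclusion–exclusion. Total paths: C(27, 19) = 2220075. Through P₁: C(5, 3)·C(22, 16) = 746130. Through P₂: C(19, 13)·C(8, 6) = 759696. Since P₁ is strictly southwest of P₂, a monotone path through both must visit P₁ then P₂; paths through both = C(5, 3)·C(14, 10)·C(8, 6) = 280280. Avoid both = 2220075 − 746130 − 759696 + 280280 = 994529.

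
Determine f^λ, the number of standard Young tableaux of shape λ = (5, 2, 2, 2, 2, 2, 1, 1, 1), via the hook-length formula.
# SYT of shape (5, 2, 2, 2, 2, 2, 1, 1, 1) = 837760

Hook-length formula: f^λ = n! / Π hook(c), product over all cells c of the Young diagram. For λ = (5, 2, 2, 2, 2, 2, 1, 1, 1), n = 18 boxes. Hook lengths by row (left-to-right, top-to-bottom): [13, 9, 3, 2, 1]; [9, 5]; [8, 4]; [7, 3]; [6, 2]; [5, 1]; [3]; [2]; [1]. Product of hooks = 7642252800. So f^λ = 18! / 7642252800 = 6402373705728000 / 7642252800 = 837760.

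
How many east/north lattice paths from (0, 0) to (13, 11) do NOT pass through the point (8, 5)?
Number of paths = 1901550

Total paths from (0, 0) to (13, 11): C(24, 13) = 2496144. Paths through (8, 5): (paths (0, 0) → (8, 5)) × (paths (8, 5) → (13, 11)) = C(13, 8) · C(11, 5) = 1287 · 462 = 594594. Avoidance count = 2496144 − 594594 = 1901550.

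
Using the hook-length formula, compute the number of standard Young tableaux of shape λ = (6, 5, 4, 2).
# SYT of shape (6, 5, 4, 2) = 1361360

Hook-length formula: f^λ = n! / Π hook(c), product over all cells c of the Young diagram. For λ = (6, 5, 4, 2), n = 17 boxes. Hook lengths by row (left-to-right, top-to-bottom): [9, 8, 6, 5, 3, 1]; [7, 6, 4, 3, 1]; [5, 4, 2, 1]; [2, 1]. Product of hooks = 261273600. So f^λ = 17! / 261273600 = 355687428096000 / 261273600 = 1361360.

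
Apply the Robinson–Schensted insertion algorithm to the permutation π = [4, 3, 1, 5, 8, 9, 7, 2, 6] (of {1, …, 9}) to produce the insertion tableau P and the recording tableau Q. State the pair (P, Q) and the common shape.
P = [1, 2, 6, 9] / [3, 5, 7] / [4, 8];  Q = [1, 4, 5, 6] / [2, 7, 9] / [3, 8];  common shape = (4, 3, 2)

Row-insert the values π_1, π_2, … into P one at a time, bumping the leftmost entry strictly greater than the inserted value down to the next row. The recording tableau Q records, in position (i, j), the step at which that cell was added to P.
  Insert 4 (step 1): P = [4];  Q = [1]
  Insert 3 (step 2): P = [3] / [4];  Q = [1] / [2]
  Insert 1 (step 3): P = [1] / [3] / [4];  Q = [1] / [2] / [3]
  Insert 5 (step 4): P = [1, 5] / [3] / [4];  Q = [1, 4] / [2] / [3]
  Insert 8 (step 5): P = [1, 5, 8] / [3] / [4];  Q = [1, 4, 5] / [2] / [3]
  Insert 9 (step 6): P = [1, 5, 8, 9] / [3] / [4];  Q = [1, 4, 5, 6] / [2] / [3]
  Insert 7 (step 7): P = [1, 5, 7, 9] / [3, 8] / [4];  Q = [1, 4, 5, 6] / [2, 7] / [3]
  Insert 2 (step 8): P = [1, 2, 7, 9] / [3, 5] / [4, 8];  Q = [1, 4, 5, 6] / [2, 7] / [3, 8]
  Insert 6 (step 9): P = [1, 2, 6, 9] / [3, 5, 7] / [4, 8];  Q = [1, 4, 5, 6] / [2, 7, 9] / [3, 8]
Final shape: (4, 3, 2).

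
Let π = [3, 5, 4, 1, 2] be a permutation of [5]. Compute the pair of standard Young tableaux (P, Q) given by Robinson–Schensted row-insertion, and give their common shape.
P = [1, 2] / [3, 4] / [5];  Q = [1, 2] / [3, 5] / [4];  common shape = (2, 2, 1)

Row-insert the values π_1, π_2, … into P one at a time, bumping the leftmost entry strictly greater than the inserted value down to the next row. The recording tableau Q records, in position (i, j), the step at which that cell was added to P.
  Insert 3 (step 1): P = [3];  Q = [1]
  Insert 5 (step 2): P = [3, 5];  Q = [1, 2]
  Insert 4 (step 3): P = [3, 4] / [5];  Q = [1, 2] / [3]
  Insert 1 (step 4): P = [1, 4] / [3] / [5];  Q = [1, 2] / [3] / [4]
  Insert 2 (step 5): P = [1, 2] / [3, 4] / [5];  Q = [1, 2] / [3, 5] / [4]
Final shape: (2, 2, 1).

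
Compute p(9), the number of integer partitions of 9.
p(9) = 30

List all partitions of 9: 9, 8+1, 7+2, 7+1+1, 6+3, 6+2+1, 6+1+1+1, 5+4, 5+3+1, 5+2+2, 5+2+1+1, 5+1+1+1+1, 4+4+1, 4+3+2, 4+3+1+1, 4+2+2+1, 4+2+1+1+1, 4+1+1+1+1+1, 3+3+3, 3+3+2+1, 3+3+1+1+1, 3+2+2+2, 3+2+2+1+1, 3+2+1+1+1+1, 3+1+1+1+1+1+1, 2+2+2+2+1, 2+2+2+1+1+1, 2+2+1+1+1+1+1, 2+1+1+1+1+1+1+1, 1+1+1+1+1+1+1+1+1. Counting them gives p(9) = 30.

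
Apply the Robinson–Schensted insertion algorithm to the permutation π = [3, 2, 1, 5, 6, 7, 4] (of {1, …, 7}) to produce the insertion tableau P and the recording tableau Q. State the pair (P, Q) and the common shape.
P = [1, 4, 6, 7] / [2, 5] / [3];  Q = [1, 4, 5, 6] / [2, 7] / [3];  common shape = (4, 2, 1)

Row-insert the values π_1, π_2, … into P one at a time, bumping the leftmost entry strictly greater than the inserted value down to the next row. The recording tableau Q records, in position (i, j), the step at which that cell was added to P.
  Insert 3 (step 1): P = [3];  Q = [1]
  Insert 2 (step 2): P = [2] / [3];  Q = [1] / [2]
  Insert 1 (step 3): P = [1] / [2] / [3];  Q = [1] / [2] / [3]
  Insert 5 (step 4): P = [1, 5] / [2] / [3];  Q = [1, 4] / [2] / [3]
  Insert 6 (step 5): P = [1, 5, 6] / [2] / [3];  Q = [1, 4, 5] / [2] / [3]
  Insert 7 (step 6): P = [1, 5, 6, 7] / [2] / [3];  Q = [1, 4, 5, 6] / [2] / [3]
  Insert 4 (step 7): P = [1, 4, 6, 7] / [2, 5] / [3];  Q = [1, 4, 5, 6] / [2, 7] / [3]
Final shape: (4, 2, 1).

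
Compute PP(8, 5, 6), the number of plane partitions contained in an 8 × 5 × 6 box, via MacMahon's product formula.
PP(8, 5, 6) = 7997986868872

Evaluate the triple product over i = 1..8, j = 1..5, k = 1..6. The factors are (2/1) · (3/2) · (4/3) · (5/4) · (6/5) · (7/6) · (3/2) · (4/3) · … (240 factors total). The numerators and denominators telescope so the product is an integer; carrying out the multiplication exactly gives PP(8, 5, 6) = 7997986868872.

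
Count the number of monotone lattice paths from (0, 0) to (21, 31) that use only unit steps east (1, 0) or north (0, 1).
Number of paths = 191991813933920

A monotone lattice path from (0, 0) to (21, 31) consists of 21 east steps and 31 north steps in some order, so it is determined by which 21 of the 52 steps are east. The count is C(52, 21) = 191991813933920.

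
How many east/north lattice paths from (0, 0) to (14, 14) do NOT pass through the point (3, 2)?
Number of paths = 26595820

Total paths from (0, 0) to (14, 14): C(28, 14) = 40116600. Paths through (3, 2): (paths (0, 0) → (3, 2)) × (paths (3, 2) → (14, 14)) = C(5, 3) · C(23, 11) = 10 · 1352078 = 13520780. Avoidance count = 40116600 − 13520780 = 26595820.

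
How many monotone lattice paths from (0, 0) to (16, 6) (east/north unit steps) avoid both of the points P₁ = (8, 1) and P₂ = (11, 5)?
Number of paths = 38712

Inclusion–exclusion. Total paths: C(22, 16) = 74613. Through P₁: C(9, 8)·C(13, 8) = 11583. Through P₂: C(16, 11)·C(6, 5) = 26208. Since P₁ is strictly southwest of P₂, a monotone path through both must visit P₁ then P₂; paths through both = C(9, 8)·C(7, 3)·C(6, 5) = 1890. Avoid both = 74613 − 11583 − 26208 + 1890 = 38712.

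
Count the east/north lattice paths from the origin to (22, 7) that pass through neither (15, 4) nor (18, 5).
Number of paths = 823485

Inclusion–exclusion. Total paths: C(29, 22) = 1560780. Through P₁: C(19, 15)·C(10, 7) = 465120. Through P₂: C(23, 18)·C(6, 4) = 504735. Since P₁ is strictly southwest of P₂, a monotone path through both must visit P₁ then P₂; paths through both = C(19, 15)·C(4, 3)·C(6, 4) = 232560. Avoid both = 1560780 − 465120 − 504735 + 232560 = 823485.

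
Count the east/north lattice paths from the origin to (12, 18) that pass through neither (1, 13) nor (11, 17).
Number of paths = 43511741

Inclusion–exclusion. Total paths: C(30, 12) = 86493225. Through P₁: C(14, 1)·C(16, 11) = 61152. Through P₂: C(28, 11)·C(2, 1) = 42948360. Since P₁ is strictly southwest of P₂, a monotone path through both must visit P₁ then P₂; paths through both = C(14, 1)·C(14, 10)·C(2, 1) = 28028. Avoid both = 86493225 − 61152 − 42948360 + 28028 = 43511741.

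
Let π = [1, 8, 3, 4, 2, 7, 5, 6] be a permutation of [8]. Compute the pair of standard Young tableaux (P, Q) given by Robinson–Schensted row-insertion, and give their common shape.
P = [1, 2, 4, 5, 6] / [3, 7] / [8];  Q = [1, 2, 4, 6, 8] / [3, 7] / [5];  common shape = (5, 2, 1)

Row-insert the values π_1, π_2, … into P one at a time, bumping the leftmost entry strictly greater than the inserted value down to the next row. The recording tableau Q records, in position (i, j), the step at which that cell was added to P.
  Insert 1 (step 1): P = [1];  Q = [1]
  Insert 8 (step 2): P = [1, 8];  Q = [1, 2]
  Insert 3 (step 3): P = [1, 3] / [8];  Q = [1, 2] / [3]
  Insert 4 (step 4): P = [1, 3, 4] / [8];  Q = [1, 2, 4] / [3]
  Insert 2 (step 5): P = [1, 2, 4] / [3] / [8];  Q = [1, 2, 4] / [3] / [5]
  Insert 7 (step 6): P = [1, 2, 4, 7] / [3] / [8];  Q = [1, 2, 4, 6] / [3] / [5]
  Insert 5 (step 7): P = [1, 2, 4, 5] / [3, 7] / [8];  Q = [1, 2, 4, 6] / [3, 7] / [5]
  Insert 6 (step 8): P = [1, 2, 4, 5, 6] / [3, 7] / [8];  Q = [1, 2, 4, 6, 8] / [3, 7] / [5]
Final shape: (5, 2, 1).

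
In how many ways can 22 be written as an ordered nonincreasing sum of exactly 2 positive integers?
p(22, 2 parts) = 11

Partitions of n into exactly k parts are in bijection with partitions of n − k into at most k parts (subtract 1 from each part). So p(22, exactly 2) = p(20, parts ≤ 2). Computing via the recurrence p(m, j) = p(m, j−1) + p(m−j, j) gives 11.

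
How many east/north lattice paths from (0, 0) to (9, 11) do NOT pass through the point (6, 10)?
Number of paths = 135928

Total paths from (0, 0) to (9, 11): C(20, 9) = 167960. Paths through (6, 10): (paths (0, 0) → (6, 10)) × (paths (6, 10) → (9, 11)) = C(16, 6) · C(4, 3) = 8008 · 4 = 32032. Avoidance count = 167960 − 32032 = 135928.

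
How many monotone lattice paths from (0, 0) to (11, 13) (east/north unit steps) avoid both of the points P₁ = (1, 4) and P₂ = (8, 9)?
Number of paths = 1322004

Inclusion–exclusion. Total paths: C(24, 11) = 2496144. Through P₁: C(5, 1)·C(19, 10) = 461890. Through P₂: C(17, 8)·C(7, 3) = 850850. Since P₁ is strictly southwest of P₂, a monotone path through both must visit P₁ then P₂; paths through both = C(5, 1)·C(12, 7)·C(7, 3) = 138600. Avoid both = 2496144 − 461890 − 850850 + 138600 = 1322004.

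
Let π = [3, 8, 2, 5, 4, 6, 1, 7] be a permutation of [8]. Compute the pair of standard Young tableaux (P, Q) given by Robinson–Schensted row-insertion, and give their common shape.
P = [1, 4, 6, 7] / [2, 5] / [3] / [8];  Q = [1, 2, 6, 8] / [3, 4] / [5] / [7];  common shape = (4, 2, 1, 1)

Row-insert the values π_1, π_2, … into P one at a time, bumping the leftmost entry strictly greater than the inserted value down to the next row. The recording tableau Q records, in position (i, j), the step at which that cell was added to P.
  Insert 3 (step 1): P = [3];  Q = [1]
  Insert 8 (step 2): P = [3, 8];  Q = [1, 2]
  Insert 2 (step 3): P = [2, 8] / [3];  Q = [1, 2] / [3]
  Insert 5 (step 4): P = [2, 5] / [3, 8];  Q = [1, 2] / [3, 4]
  Insert 4 (step 5): P = [2, 4] / [3, 5] / [8];  Q = [1, 2] / [3, 4] / [5]
  Insert 6 (step 6): P = [2, 4, 6] / [3, 5] / [8];  Q = [1, 2, 6] / [3, 4] / [5]
  Insert 1 (step 7): P = [1, 4, 6] / [2, 5] / [3] / [8];  Q = [1, 2, 6] / [3, 4] / [5] / [7]
  Insert 7 (step 8): P = [1, 4, 6, 7] / [2, 5] / [3] / [8];  Q = [1, 2, 6, 8] / [3, 4] / [5] / [7]
Final shape: (4, 2, 1, 1).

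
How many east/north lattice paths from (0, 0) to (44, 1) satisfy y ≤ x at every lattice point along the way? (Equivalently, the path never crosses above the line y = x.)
Number of paths = 44

By the reflection principle (André's argument), the number of monotone paths to (44, 1) with n ≤ m that never go above y = x is C(45, 44) − C(45, 45) = 45 − 1 = 44.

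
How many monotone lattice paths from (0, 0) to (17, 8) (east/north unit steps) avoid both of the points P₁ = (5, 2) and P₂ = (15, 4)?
Number of paths = 654381

Inclusion–exclusion. Total paths: C(25, 17) = 1081575. Through P₁: C(7, 5)·C(18, 12) = 389844. Through P₂: C(19, 15)·C(6, 2) = 58140. Since P₁ is strictly southwest of P₂, a monotone path through both must visit P₁ then P₂; paths through both = C(7, 5)·C(12, 10)·C(6, 2) = 20790. Avoid both = 1081575 − 389844 − 58140 + 20790 = 654381.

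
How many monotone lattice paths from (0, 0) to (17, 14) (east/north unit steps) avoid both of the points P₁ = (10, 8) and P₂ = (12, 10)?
Number of paths = 141697449

Inclusion–exclusion. Total paths: C(31, 17) = 265182525. Through P₁: C(18, 10)·C(13, 7) = 75088728. Through P₂: C(22, 12)·C(9, 5) = 81477396. Since P₁ is strictly southwest of P₂, a monotone path through both must visit P₁ then P₂; paths through both = C(18, 10)·C(4, 2)·C(9, 5) = 33081048. Avoid both = 265182525 − 75088728 − 81477396 + 33081048 = 141697449.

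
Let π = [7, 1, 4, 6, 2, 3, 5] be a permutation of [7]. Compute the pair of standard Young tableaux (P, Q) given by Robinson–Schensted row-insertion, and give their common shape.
P = [1, 2, 3, 5] / [4, 6] / [7];  Q = [1, 3, 4, 7] / [2, 6] / [5];  common shape = (4, 2, 1)

Row-insert the values π_1, π_2, … into P one at a time, bumping the leftmost entry strictly greater than the inserted value down to the next row. The recording tableau Q records, in position (i, j), the step at which that cell was added to P.
  Insert 7 (step 1): P = [7];  Q = [1]
  Insert 1 (step 2): P = [1] / [7];  Q = [1] / [2]
  Insert 4 (step 3): P = [1, 4] / [7];  Q = [1, 3] / [2]
  Insert 6 (step 4): P = [1, 4, 6] / [7];  Q = [1, 3, 4] / [2]
  Insert 2 (step 5): P = [1, 2, 6] / [4] / [7];  Q = [1, 3, 4] / [2] / [5]
  Insert 3 (step 6): P = [1, 2, 3] / [4, 6] / [7];  Q = [1, 3, 4] / [2, 6] / [5]
  Insert 5 (step 7): P = [1, 2, 3, 5] / [4, 6] / [7];  Q = [1, 3, 4, 7] / [2, 6] / [5]
Final shape: (4, 2, 1).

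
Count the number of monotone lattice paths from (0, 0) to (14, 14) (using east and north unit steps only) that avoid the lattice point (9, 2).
Number of paths = 39776260

Total paths from (0, 0) to (14, 14): C(28, 14) = 40116600. Paths through (9, 2): (paths (0, 0) → (9, 2)) × (paths (9, 2) → (14, 14)) = C(11, 9) · C(17, 5) = 55 · 6188 = 340340. Avoidance count = 40116600 − 340340 = 39776260.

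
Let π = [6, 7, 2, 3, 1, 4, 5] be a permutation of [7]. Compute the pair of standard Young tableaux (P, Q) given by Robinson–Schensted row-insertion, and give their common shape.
P = [1, 3, 4, 5] / [2, 7] / [6];  Q = [1, 2, 6, 7] / [3, 4] / [5];  common shape = (4, 2, 1)

Row-insert the values π_1, π_2, … into P one at a time, bumping the leftmost entry strictly greater than the inserted value down to the next row. The recording tableau Q records, in position (i, j), the step at which that cell was added to P.
  Insert 6 (step 1): P = [6];  Q = [1]
  Insert 7 (step 2): P = [6, 7];  Q = [1, 2]
  Insert 2 (step 3): P = [2, 7] / [6];  Q = [1, 2] / [3]
  Insert 3 (step 4): P = [2, 3] / [6, 7];  Q = [1, 2] / [3, 4]
  Insert 1 (step 5): P = [1, 3] / [2, 7] / [6];  Q = [1, 2] / [3, 4] / [5]
  Insert 4 (step 6): P = [1, 3, 4] / [2, 7] / [6];  Q = [1, 2, 6] / [3, 4] / [5]
  Insert 5 (step 7): P = [1, 3, 4, 5] / [2, 7] / [6];  Q = [1, 2, 6, 7] / [3, 4] / [5]
Final shape: (4, 2, 1).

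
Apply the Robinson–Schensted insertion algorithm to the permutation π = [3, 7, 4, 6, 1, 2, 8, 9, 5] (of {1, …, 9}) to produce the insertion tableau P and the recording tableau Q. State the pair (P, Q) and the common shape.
P = [1, 2, 5, 8, 9] / [3, 4, 6] / [7];  Q = [1, 2, 4, 7, 8] / [3, 6, 9] / [5];  common shape = (5, 3, 1)

Row-insert the values π_1, π_2, … into P one at a time, bumping the leftmost entry strictly greater than the inserted value down to the next row. The recording tableau Q records, in position (i, j), the step at which that cell was added to P.
  Insert 3 (step 1): P = [3];  Q = [1]
  Insert 7 (step 2): P = [3, 7];  Q = [1, 2]
  Insert 4 (step 3): P = [3, 4] / [7];  Q = [1, 2] / [3]
  Insert 6 (step 4): P = [3, 4, 6] / [7];  Q = [1, 2, 4] / [3]
  Insert 1 (step 5): P = [1, 4, 6] / [3] / [7];  Q = [1, 2, 4] / [3] / [5]
  Insert 2 (step 6): P = [1, 2, 6] / [3, 4] / [7];  Q = [1, 2, 4] / [3, 6] / [5]
  Insert 8 (step 7): P = [1, 2, 6, 8] / [3, 4] / [7];  Q = [1, 2, 4, 7] / [3, 6] / [5]
  Insert 9 (step 8): P = [1, 2, 6, 8, 9] / [3, 4] / [7];  Q = [1, 2, 4, 7, 8] / [3, 6] / [5]
  Insert 5 (step 9): P = [1, 2, 5, 8, 9] / [3, 4, 6] / [7];  Q = [1, 2, 4, 7, 8] / [3, 6, 9] / [5]
Final shape: (5, 3, 1).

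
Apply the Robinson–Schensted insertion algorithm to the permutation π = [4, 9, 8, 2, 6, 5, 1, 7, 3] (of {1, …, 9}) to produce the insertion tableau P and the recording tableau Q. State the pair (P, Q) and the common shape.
P = [1, 3, 7] / [2, 5] / [4, 6] / [8] / [9];  Q = [1, 2, 8] / [3, 5] / [4, 9] / [6] / [7];  common shape = (3, 2, 2, 1, 1)

Row-insert the values π_1, π_2, … into P one at a time, bumping the leftmost entry strictly greater than the inserted value down to the next row. The recording tableau Q records, in position (i, j), the step at which that cell was added to P.
  Insert 4 (step 1): P = [4];  Q = [1]
  Insert 9 (step 2): P = [4, 9];  Q = [1, 2]
  Insert 8 (step 3): P = [4, 8] / [9];  Q = [1, 2] / [3]
  Insert 2 (step 4): P = [2, 8] / [4] / [9];  Q = [1, 2] / [3] / [4]
  Insert 6 (step 5): P = [2, 6] / [4, 8] / [9];  Q = [1, 2] / [3, 5] / [4]
  Insert 5 (step 6): P = [2, 5] / [4, 6] / [8] / [9];  Q = [1, 2] / [3, 5] / [4] / [6]
  Insert 1 (step 7): P = [1, 5] / [2, 6] / [4] / [8] / [9];  Q = [1, 2] / [3, 5] / [4] / [6] / [7]
  Insert 7 (step 8): P = [1, 5, 7] / [2, 6] / [4] / [8] / [9];  Q = [1, 2, 8] / [3, 5] / [4] / [6] / [7]
  Insert 3 (step 9): P = [1, 3, 7] / [2, 5] / [4, 6] / [8] / [9];  Q = [1, 2, 8] / [3, 5] / [4, 9] / [6] / [7]
Final shape: (3, 2, 2, 1, 1).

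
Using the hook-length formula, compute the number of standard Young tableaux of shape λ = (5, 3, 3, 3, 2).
# SYT of shape (5, 3, 3, 3, 2) = 280280

Hook-length formula: f^λ = n! / Π hook(c), product over all cells c of the Young diagram. For λ = (5, 3, 3, 3, 2), n = 16 boxes. Hook lengths by row (left-to-right, top-to-bottom): [9, 8, 6, 2, 1]; [6, 5, 3]; [5, 4, 2]; [4, 3, 1]; [2, 1]. Product of hooks = 74649600. So f^λ = 16! / 74649600 = 20922789888000 / 74649600 = 280280.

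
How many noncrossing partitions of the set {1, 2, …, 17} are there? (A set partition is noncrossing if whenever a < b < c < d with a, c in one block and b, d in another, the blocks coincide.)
C_17 = 129644790

These noncrossing partitions are counted by the Catalan number C_n = (1/(n + 1)) · C(2n, n). For n = 17: C_17 = (1/18) · C(34, 17) = 2333606220/18 = 129644790.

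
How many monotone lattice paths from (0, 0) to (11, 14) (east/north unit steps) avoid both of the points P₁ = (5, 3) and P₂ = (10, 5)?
Number of paths = 3746074

Inclusion–exclusion. Total paths: C(25, 11) = 4457400. Through P₁: C(8, 5)·C(17, 6) = 693056. Through P₂: C(15, 10)·C(10, 1) = 30030. Since P₁ is strictly southwest of P₂, a monotone path through both must visit P₁ then P₂; paths through both = C(8, 5)·C(7, 5)·C(10, 1) = 11760. Avoid both = 4457400 − 693056 − 30030 + 11760 = 3746074.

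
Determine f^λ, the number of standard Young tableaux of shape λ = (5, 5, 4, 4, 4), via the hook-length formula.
# SYT of shape (5, 5, 4, 4, 4) = 106696590

Hook-length formula: f^λ = n! / Π hook(c), product over all cells c of the Young diagram. For λ = (5, 5, 4, 4, 4), n = 22 boxes. Hook lengths by row (left-to-right, top-to-bottom): [9, 8, 7, 6, 2]; [8, 7, 6, 5, 1]; [6, 5, 4, 3]; [5, 4, 3, 2]; [4, 3, 2, 1]. Product of hooks = 10534551552000. So f^λ = 22! / 10534551552000 = 1124000727777607680000 / 10534551552000 = 106696590.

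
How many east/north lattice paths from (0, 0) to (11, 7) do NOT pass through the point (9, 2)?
Number of paths = 30669

Total paths from (0, 0) to (11, 7): C(18, 11) = 31824. Paths through (9, 2): (paths (0, 0) → (9, 2)) × (paths (9, 2) → (11, 7)) = C(11, 9) · C(7, 2) = 55 · 21 = 1155. Avoidance count = 31824 − 1155 = 30669.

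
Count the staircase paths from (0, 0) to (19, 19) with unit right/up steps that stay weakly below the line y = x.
C_19 = 1767263190

These NE paths below the diagonal are counted by the Catalan number C_n = (1/(n + 1)) · C(2n, n). For n = 19: C_19 = (1/20) · C(38, 19) = 35345263800/20 = 1767263190.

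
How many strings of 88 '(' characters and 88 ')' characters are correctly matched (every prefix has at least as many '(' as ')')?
C_88 = 64633260585762914370496637486146181462681535261000

These balanced parentheses are counted by the Catalan number C_n = (1/(n + 1)) · C(2n, n). For n = 88: C_88 = (1/89) · C(176, 88) = 5752360192132899378974200736267010150178656638229000/89 = 64633260585762914370496637486146181462681535261000.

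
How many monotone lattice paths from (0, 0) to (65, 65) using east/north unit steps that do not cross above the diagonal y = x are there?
C_65 = 1440418573150919668872489894243865350

These NE paths below the diagonal are counted by the Catalan number C_n = (1/(n + 1)) · C(2n, n). For n = 65: C_65 = (1/66) · C(130, 65) = 95067625827960698145584333020095113100/66 = 1440418573150919668872489894243865350.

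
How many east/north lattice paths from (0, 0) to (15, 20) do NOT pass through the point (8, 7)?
Number of paths = 2749101960

Total paths from (0, 0) to (15, 20): C(35, 15) = 3247943160. Paths through (8, 7): (paths (0, 0) → (8, 7)) × (paths (8, 7) → (15, 20)) = C(15, 8) · C(20, 7) = 6435 · 77520 = 498841200. Avoidance count = 3247943160 − 498841200 = 2749101960.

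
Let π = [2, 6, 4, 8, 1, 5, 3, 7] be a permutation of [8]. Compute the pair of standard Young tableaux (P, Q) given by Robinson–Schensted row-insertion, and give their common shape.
P = [1, 3, 5, 7] / [2, 4] / [6, 8];  Q = [1, 2, 4, 8] / [3, 6] / [5, 7];  common shape = (4, 2, 2)

Row-insert the values π_1, π_2, … into P one at a time, bumping the leftmost entry strictly greater than the inserted value down to the next row. The recording tableau Q records, in position (i, j), the step at which that cell was added to P.
  Insert 2 (step 1): P = [2];  Q = [1]
  Insert 6 (step 2): P = [2, 6];  Q = [1, 2]
  Insert 4 (step 3): P = [2, 4] / [6];  Q = [1, 2] / [3]
  Insert 8 (step 4): P = [2, 4, 8] / [6];  Q = [1, 2, 4] / [3]
  Insert 1 (step 5): P = [1, 4, 8] / [2] / [6];  Q = [1, 2, 4] / [3] / [5]
  Insert 5 (step 6): P = [1, 4, 5] / [2, 8] / [6];  Q = [1, 2, 4] / [3, 6] / [5]
  Insert 3 (step 7): P = [1, 3, 5] / [2, 4] / [6, 8];  Q = [1, 2, 4] / [3, 6] / [5, 7]
  Insert 7 (step 8): P = [1, 3, 5, 7] / [2, 4] / [6, 8];  Q = [1, 2, 4, 8] / [3, 6] / [5, 7]
Final shape: (4, 2, 2).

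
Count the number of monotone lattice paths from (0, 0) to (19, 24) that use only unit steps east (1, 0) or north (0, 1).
Number of paths = 800472431850

A monotone lattice path from (0, 0) to (19, 24) consists of 19 east steps and 24 north steps in some order, so it is determined by which 19 of the 43 steps are east. The count is C(43, 19) = 800472431850.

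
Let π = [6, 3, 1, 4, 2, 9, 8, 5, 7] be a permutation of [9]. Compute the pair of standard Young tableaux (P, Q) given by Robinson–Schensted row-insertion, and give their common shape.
P = [1, 2, 5, 7] / [3, 4, 8] / [6, 9];  Q = [1, 4, 6, 9] / [2, 5, 7] / [3, 8];  common shape = (4, 3, 2)

Row-insert the values π_1, π_2, … into P one at a time, bumping the leftmost entry strictly greater than the inserted value down to the next row. The recording tableau Q records, in position (i, j), the step at which that cell was added to P.
  Insert 6 (step 1): P = [6];  Q = [1]
  Insert 3 (step 2): P = [3] / [6];  Q = [1] / [2]
  Insert 1 (step 3): P = [1] / [3] / [6];  Q = [1] / [2] / [3]
  Insert 4 (step 4): P = [1, 4] / [3] / [6];  Q = [1, 4] / [2] / [3]
  Insert 2 (step 5): P = [1, 2] / [3, 4] / [6];  Q = [1, 4] / [2, 5] / [3]
  Insert 9 (step 6): P = [1, 2, 9] / [3, 4] / [6];  Q = [1, 4, 6] / [2, 5] / [3]
  Insert 8 (step 7): P = [1, 2, 8] / [3, 4, 9] / [6];  Q = [1, 4, 6] / [2, 5, 7] / [3]
  Insert 5 (step 8): P = [1, 2, 5] / [3, 4, 8] / [6, 9];  Q = [1, 4, 6] / [2, 5, 7] / [3, 8]
  Insert 7 (step 9): P = [1, 2, 5, 7] / [3, 4, 8] / [6, 9];  Q = [1, 4, 6, 9] / [2, 5, 7] / [3, 8]
Final shape: (4, 3, 2).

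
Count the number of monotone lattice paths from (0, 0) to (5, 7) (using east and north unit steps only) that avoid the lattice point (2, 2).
Number of paths = 456

Total paths from (0, 0) to (5, 7): C(12, 5) = 792. Paths through (2, 2): (paths (0, 0) → (2, 2)) × (paths (2, 2) → (5, 7)) = C(4, 2) · C(8, 3) = 6 · 56 = 336. Avoidance count = 792 − 336 = 456.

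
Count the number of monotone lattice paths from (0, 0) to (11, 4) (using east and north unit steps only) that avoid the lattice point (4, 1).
Number of paths = 765

Total paths from (0, 0) to (11, 4): C(15, 11) = 1365. Paths through (4, 1): (paths (0, 0) → (4, 1)) × (paths (4, 1) → (11, 4)) = C(5, 4) · C(10, 7) = 5 · 120 = 600. Avoidance count = 1365 − 600 = 765.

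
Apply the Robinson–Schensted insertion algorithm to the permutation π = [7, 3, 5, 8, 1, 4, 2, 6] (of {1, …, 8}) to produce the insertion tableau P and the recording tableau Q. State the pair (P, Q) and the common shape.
P = [1, 2, 6] / [3, 4, 8] / [5] / [7];  Q = [1, 3, 4] / [2, 6, 8] / [5] / [7];  common shape = (3, 3, 1, 1)

Row-insert the values π_1, π_2, … into P one at a time, bumping the leftmost entry strictly greater than the inserted value down to the next row. The recording tableau Q records, in position (i, j), the step at which that cell was added to P.
  Insert 7 (step 1): P = [7];  Q = [1]
  Insert 3 (step 2): P = [3] / [7];  Q = [1] / [2]
  Insert 5 (step 3): P = [3, 5] / [7];  Q = [1, 3] / [2]
  Insert 8 (step 4): P = [3, 5, 8] / [7];  Q = [1, 3, 4] / [2]
  Insert 1 (step 5): P = [1, 5, 8] / [3] / [7];  Q = [1, 3, 4] / [2] / [5]
  Insert 4 (step 6): P = [1, 4, 8] / [3, 5] / [7];  Q = [1, 3, 4] / [2, 6] / [5]
  Insert 2 (step 7): P = [1, 2, 8] / [3, 4] / [5] / [7];  Q = [1, 3, 4] / [2, 6] / [5] / [7]
  Insert 6 (step 8): P = [1, 2, 6] / [3, 4, 8] / [5] / [7];  Q = [1, 3, 4] / [2, 6, 8] / [5] / [7]
Final shape: (3, 3, 1, 1).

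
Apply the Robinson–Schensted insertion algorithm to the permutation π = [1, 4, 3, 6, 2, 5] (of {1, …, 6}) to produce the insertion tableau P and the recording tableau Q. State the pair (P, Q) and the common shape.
P = [1, 2, 5] / [3, 6] / [4];  Q = [1, 2, 4] / [3, 6] / [5];  common shape = (3, 2, 1)

Row-insert the values π_1, π_2, … into P one at a time, bumping the leftmost entry strictly greater than the inserted value down to the next row. The recording tableau Q records, in position (i, j), the step at which that cell was added to P.
  Insert 1 (step 1): P = [1];  Q = [1]
  Insert 4 (step 2): P = [1, 4];  Q = [1, 2]
  Insert 3 (step 3): P = [1, 3] / [4];  Q = [1, 2] / [3]
  Insert 6 (step 4): P = [1, 3, 6] / [4];  Q = [1, 2, 4] / [3]
  Insert 2 (step 5): P = [1, 2, 6] / [3] / [4];  Q = [1, 2, 4] / [3] / [5]
  Insert 5 (step 6): P = [1, 2, 5] / [3, 6] / [4];  Q = [1, 2, 4] / [3, 6] / [5]
Final shape: (3, 2, 1).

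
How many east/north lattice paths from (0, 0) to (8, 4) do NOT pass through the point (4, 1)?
Number of paths = 320

Total paths from (0, 0) to (8, 4): C(12, 8) = 495. Paths through (4, 1): (paths (0, 0) → (4, 1)) × (paths (4, 1) → (8, 4)) = C(5, 4) · C(7, 4) = 5 · 35 = 175. Avoidance count = 495 − 175 = 320.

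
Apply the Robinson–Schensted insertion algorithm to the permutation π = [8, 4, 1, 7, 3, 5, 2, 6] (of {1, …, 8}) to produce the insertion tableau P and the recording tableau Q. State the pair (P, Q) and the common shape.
P = [1, 2, 5, 6] / [3, 7] / [4] / [8];  Q = [1, 4, 6, 8] / [2, 5] / [3] / [7];  common shape = (4, 2, 1, 1)

Row-insert the values π_1, π_2, … into P one at a time, bumping the leftmost entry strictly greater than the inserted value down to the next row. The recording tableau Q records, in position (i, j), the step at which that cell was added to P.
  Insert 8 (step 1): P = [8];  Q = [1]
  Insert 4 (step 2): P = [4] / [8];  Q = [1] / [2]
  Insert 1 (step 3): P = [1] / [4] / [8];  Q = [1] / [2] / [3]
  Insert 7 (step 4): P = [1, 7] / [4] / [8];  Q = [1, 4] / [2] / [3]
  Insert 3 (step 5): P = [1, 3] / [4, 7] / [8];  Q = [1, 4] / [2, 5] / [3]
  Insert 5 (step 6): P = [1, 3, 5] / [4, 7] / [8];  Q = [1, 4, 6] / [2, 5] / [3]
  Insert 2 (step 7): P = [1, 2, 5] / [3, 7] / [4] / [8];  Q = [1, 4, 6] / [2, 5] / [3] / [7]
  Insert 6 (step 8): P = [1, 2, 5, 6] / [3, 7] / [4] / [8];  Q = [1, 4, 6, 8] / [2, 5] / [3] / [7]
Final shape: (4, 2, 1, 1).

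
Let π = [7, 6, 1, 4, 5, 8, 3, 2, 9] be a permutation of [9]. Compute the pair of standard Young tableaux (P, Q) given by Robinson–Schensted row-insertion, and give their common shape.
P = [1, 2, 5, 8, 9] / [3] / [4] / [6] / [7];  Q = [1, 4, 5, 6, 9] / [2] / [3] / [7] / [8];  common shape = (5, 1, 1, 1, 1)

Row-insert the values π_1, π_2, … into P one at a time, bumping the leftmost entry strictly greater than the inserted value down to the next row. The recording tableau Q records, in position (i, j), the step at which that cell was added to P.
  Insert 7 (step 1): P = [7];  Q = [1]
  Insert 6 (step 2): P = [6] / [7];  Q = [1] / [2]
  Insert 1 (step 3): P = [1] / [6] / [7];  Q = [1] / [2] / [3]
  Insert 4 (step 4): P = [1, 4] / [6] / [7];  Q = [1, 4] / [2] / [3]
  Insert 5 (step 5): P = [1, 4, 5] / [6] / [7];  Q = [1, 4, 5] / [2] / [3]
  Insert 8 (step 6): P = [1, 4, 5, 8] / [6] / [7];  Q = [1, 4, 5, 6] / [2] / [3]
  Insert 3 (step 7): P = [1, 3, 5, 8] / [4] / [6] / [7];  Q = [1, 4, 5, 6] / [2] / [3] / [7]
  Insert 2 (step 8): P = [1, 2, 5, 8] / [3] / [4] / [6] / [7];  Q = [1, 4, 5, 6] / [2] / [3] / [7] / [8]
  Insert 9 (step 9): P = [1, 2, 5, 8, 9] / [3] / [4] / [6] / [7];  Q = [1, 4, 5, 6, 9] / [2] / [3] / [7] / [8]
Final shape: (5, 1, 1, 1, 1).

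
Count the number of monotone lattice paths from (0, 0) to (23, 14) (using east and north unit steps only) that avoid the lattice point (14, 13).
Number of paths = 5906503800

Total paths from (0, 0) to (23, 14): C(37, 23) = 6107086800. Paths through (14, 13): (paths (0, 0) → (14, 13)) × (paths (14, 13) → (23, 14)) = C(27, 14) · C(10, 9) = 20058300 · 10 = 200583000. Avoidance count = 6107086800 − 200583000 = 5906503800.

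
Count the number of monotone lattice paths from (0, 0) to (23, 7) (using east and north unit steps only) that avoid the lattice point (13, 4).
Number of paths = 1355120

Total paths from (0, 0) to (23, 7): C(30, 23) = 2035800. Paths through (13, 4): (paths (0, 0) → (13, 4)) × (paths (13, 4) → (23, 7)) = C(17, 13) · C(13, 10) = 2380 · 286 = 680680. Avoidance count = 2035800 − 680680 = 1355120.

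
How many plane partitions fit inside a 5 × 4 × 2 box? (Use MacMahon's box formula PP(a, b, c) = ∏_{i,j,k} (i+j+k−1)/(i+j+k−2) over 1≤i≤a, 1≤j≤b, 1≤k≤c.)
PP(5, 4, 2) = 5292

Evaluate the triple product over i = 1..5, j = 1..4, k = 1..2. The factors are (2/1) · (3/2) · (3/2) · (4/3) · (4/3) · (5/4) · (5/4) · (6/5) · … (40 factors total). The numerators and denominators telescope so the product is an integer; carrying out the multiplication exactly gives PP(5, 4, 2) = 5292.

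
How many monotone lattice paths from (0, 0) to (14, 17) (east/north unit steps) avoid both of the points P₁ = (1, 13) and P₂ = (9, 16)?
Number of paths = 252905215

Inclusion–exclusion. Total paths: C(31, 14) = 265182525. Through P₁: C(14, 1)·C(17, 13) = 33320. Through P₂: C(25, 9)·C(6, 5) = 12257850. Since P₁ is strictly southwest of P₂, a monotone path through both must visit P₁ then P₂; paths through both = C(14, 1)·C(11, 8)·C(6, 5) = 13860. Avoid both = 265182525 − 33320 − 12257850 + 13860 = 252905215.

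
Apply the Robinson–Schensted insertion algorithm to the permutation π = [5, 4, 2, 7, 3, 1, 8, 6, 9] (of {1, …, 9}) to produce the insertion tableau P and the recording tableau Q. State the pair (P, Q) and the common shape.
P = [1, 3, 6, 9] / [2, 7, 8] / [4] / [5];  Q = [1, 4, 7, 9] / [2, 5, 8] / [3] / [6];  common shape = (4, 3, 1, 1)

Row-insert the values π_1, π_2, … into P one at a time, bumping the leftmost entry strictly greater than the inserted value down to the next row. The recording tableau Q records, in position (i, j), the step at which that cell was added to P.
  Insert 5 (step 1): P = [5];  Q = [1]
  Insert 4 (step 2): P = [4] / [5];  Q = [1] / [2]
  Insert 2 (step 3): P = [2] / [4] / [5];  Q = [1] / [2] / [3]
  Insert 7 (step 4): P = [2, 7] / [4] / [5];  Q = [1, 4] / [2] / [3]
  Insert 3 (step 5): P = [2, 3] / [4, 7] / [5];  Q = [1, 4] / [2, 5] / [3]
  Insert 1 (step 6): P = [1, 3] / [2, 7] / [4] / [5];  Q = [1, 4] / [2, 5] / [3] / [6]
  Insert 8 (step 7): P = [1, 3, 8] / [2, 7] / [4] / [5];  Q = [1, 4, 7] / [2, 5] / [3] / [6]
  Insert 6 (step 8): P = [1, 3, 6] / [2, 7, 8] / [4] / [5];  Q = [1, 4, 7] / [2, 5, 8] / [3] / [6]
  Insert 9 (step 9): P = [1, 3, 6, 9] / [2, 7, 8] / [4] / [5];  Q = [1, 4, 7, 9] / [2, 5, 8] / [3] / [6]
Final shape: (4, 3, 1, 1).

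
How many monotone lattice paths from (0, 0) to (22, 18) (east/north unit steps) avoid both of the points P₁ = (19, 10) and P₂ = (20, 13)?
Number of paths = 99721335750

Inclusion–exclusion. Total paths: C(40, 22) = 113380261800. Through P₁: C(29, 19)·C(11, 3) = 3304951650. Through P₂: C(33, 20)·C(7, 2) = 12036495240. Since P₁ is strictly southwest of P₂, a monotone path through both must visit P₁ then P₂; paths through both = C(29, 19)·C(4, 1)·C(7, 2) = 1682520840. Avoid both = 113380261800 − 3304951650 − 12036495240 + 1682520840 = 99721335750.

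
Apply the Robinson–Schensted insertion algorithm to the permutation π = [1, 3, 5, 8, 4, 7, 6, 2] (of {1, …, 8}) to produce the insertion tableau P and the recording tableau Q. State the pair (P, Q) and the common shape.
P = [1, 2, 4, 6] / [3, 7] / [5] / [8];  Q = [1, 2, 3, 4] / [5, 6] / [7] / [8];  common shape = (4, 2, 1, 1)

Row-insert the values π_1, π_2, … into P one at a time, bumping the leftmost entry strictly greater than the inserted value down to the next row. The recording tableau Q records, in position (i, j), the step at which that cell was added to P.
  Insert 1 (step 1): P = [1];  Q = [1]
  Insert 3 (step 2): P = [1, 3];  Q = [1, 2]
  Insert 5 (step 3): P = [1, 3, 5];  Q = [1, 2, 3]
  Insert 8 (step 4): P = [1, 3, 5, 8];  Q = [1, 2, 3, 4]
  Insert 4 (step 5): P = [1, 3, 4, 8] / [5];  Q = [1, 2, 3, 4] / [5]
  Insert 7 (step 6): P = [1, 3, 4, 7] / [5, 8];  Q = [1, 2, 3, 4] / [5, 6]
  Insert 6 (step 7): P = [1, 3, 4, 6] / [5, 7] / [8];  Q = [1, 2, 3, 4] / [5, 6] / [7]
  Insert 2 (step 8): P = [1, 2, 4, 6] / [3, 7] / [5] / [8];  Q = [1, 2, 3, 4] / [5, 6] / [7] / [8]
Final shape: (4, 2, 1, 1).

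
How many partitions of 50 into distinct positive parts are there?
q(50) = 3658

A partition into distinct parts is a strictly decreasing sequence summing to n. The recurrence d(n, m) = d(n, m−1) + d(n−m, m−1) (use part m at most once) with q(n) = d(n, n) gives q(50) = 3658. (Euler's theorem: # distinct-part partitions = # odd-part partitions.)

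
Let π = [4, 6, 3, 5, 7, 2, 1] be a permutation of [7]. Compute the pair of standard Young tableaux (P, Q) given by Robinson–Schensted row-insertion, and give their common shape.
P = [1, 5, 7] / [2, 6] / [3] / [4];  Q = [1, 2, 5] / [3, 4] / [6] / [7];  common shape = (3, 2, 1, 1)

Row-insert the values π_1, π_2, … into P one at a time, bumping the leftmost entry strictly greater than the inserted value down to the next row. The recording tableau Q records, in position (i, j), the step at which that cell was added to P.
  Insert 4 (step 1): P = [4];  Q = [1]
  Insert 6 (step 2): P = [4, 6];  Q = [1, 2]
  Insert 3 (step 3): P = [3, 6] / [4];  Q = [1, 2] / [3]
  Insert 5 (step 4): P = [3, 5] / [4, 6];  Q = [1, 2] / [3, 4]
  Insert 7 (step 5): P = [3, 5, 7] / [4, 6];  Q = [1, 2, 5] / [3, 4]
  Insert 2 (step 6): P = [2, 5, 7] / [3, 6] / [4];  Q = [1, 2, 5] / [3, 4] / [6]
  Insert 1 (step 7): P = [1, 5, 7] / [2, 6] / [3] / [4];  Q = [1, 2, 5] / [3, 4] / [6] / [7]
Final shape: (3, 2, 1, 1).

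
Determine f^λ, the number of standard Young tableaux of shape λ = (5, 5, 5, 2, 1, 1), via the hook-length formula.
# SYT of shape (5, 5, 5, 2, 1, 1) = 11639628

Hook-length formula: f^λ = n! / Π hook(c), product over all cells c of the Young diagram. For λ = (5, 5, 5, 2, 1, 1), n = 19 boxes. Hook lengths by row (left-to-right, top-to-bottom): [10, 7, 5, 4, 3]; [9, 6, 4, 3, 2]; [8, 5, 3, 2, 1]; [4, 1]; [2]; [1]. Product of hooks = 10450944000. So f^λ = 19! / 10450944000 = 121645100408832000 / 10450944000 = 11639628.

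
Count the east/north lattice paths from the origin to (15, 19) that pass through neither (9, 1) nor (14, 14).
Number of paths = 1614436040

Inclusion–exclusion. Total paths: C(34, 15) = 1855967520. Through P₁: C(10, 9)·C(24, 6) = 1345960. Through P₂: C(28, 14)·C(6, 1) = 240699600. Since P₁ is strictly southwest of P₂, a monotone path through both must visit P₁ then P₂; paths through both = C(10, 9)·C(18, 5)·C(6, 1) = 514080. Avoid both = 1855967520 − 1345960 − 240699600 + 514080 = 1614436040.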